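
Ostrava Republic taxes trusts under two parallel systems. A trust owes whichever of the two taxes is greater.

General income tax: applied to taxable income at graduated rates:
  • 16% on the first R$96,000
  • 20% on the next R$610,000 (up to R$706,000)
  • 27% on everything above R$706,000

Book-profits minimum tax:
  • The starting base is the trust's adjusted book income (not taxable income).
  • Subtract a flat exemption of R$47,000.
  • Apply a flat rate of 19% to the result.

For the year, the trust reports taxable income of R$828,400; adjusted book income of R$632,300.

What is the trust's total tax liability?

R$170,408

Book-profits minimum tax:
  Base (adjusted book income): R$632,300
  Less exemption R$47,000 → base R$585,300
  R$585,300 × 19% = R$111,207

General income tax:
  R$96,000 × 16% = R$15,360
  R$610,000 × 20% = R$122,000
  R$122,400 × 27% = R$33,048
  → R$170,408

R$170,408 > R$111,207, so the general income tax governs.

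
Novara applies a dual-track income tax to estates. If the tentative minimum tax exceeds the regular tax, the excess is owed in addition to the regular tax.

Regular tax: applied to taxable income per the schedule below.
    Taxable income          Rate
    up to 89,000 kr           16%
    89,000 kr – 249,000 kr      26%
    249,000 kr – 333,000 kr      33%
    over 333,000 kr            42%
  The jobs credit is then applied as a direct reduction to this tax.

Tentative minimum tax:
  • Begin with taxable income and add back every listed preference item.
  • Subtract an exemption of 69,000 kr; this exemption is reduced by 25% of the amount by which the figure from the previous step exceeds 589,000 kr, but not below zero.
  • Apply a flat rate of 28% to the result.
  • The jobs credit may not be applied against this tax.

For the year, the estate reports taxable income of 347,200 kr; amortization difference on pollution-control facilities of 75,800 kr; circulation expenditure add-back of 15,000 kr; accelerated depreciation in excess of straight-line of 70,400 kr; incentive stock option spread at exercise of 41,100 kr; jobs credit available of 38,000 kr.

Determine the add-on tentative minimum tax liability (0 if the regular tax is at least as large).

83,016 kr

Regular tax:
  89,000 kr × 16% = 14,240 kr
  160,000 kr × 26% = 41,600 kr
  84,000 kr × 33% = 27,720 kr
  14,200 kr × 42% = 5,964 kr
  → 89,524 kr
  Less jobs credit 38,000 kr → 51,524 kr

Tentative minimum tax:
  Adjusted income: 347,200 kr + 75,800 kr + 15,000 kr + 70,400 kr + 41,100 kr = 549,500 kr
  Exemption: 549,500 kr ≤ 589,000 kr, so full 69,000 kr applies
  Base: 549,500 kr − 69,000 kr = 480,500 kr
  480,500 kr × 28% = 134,540 kr

Excess of tentative minimum tax over regular tax: 134,540 kr − 51,524 kr = 83,016 kr.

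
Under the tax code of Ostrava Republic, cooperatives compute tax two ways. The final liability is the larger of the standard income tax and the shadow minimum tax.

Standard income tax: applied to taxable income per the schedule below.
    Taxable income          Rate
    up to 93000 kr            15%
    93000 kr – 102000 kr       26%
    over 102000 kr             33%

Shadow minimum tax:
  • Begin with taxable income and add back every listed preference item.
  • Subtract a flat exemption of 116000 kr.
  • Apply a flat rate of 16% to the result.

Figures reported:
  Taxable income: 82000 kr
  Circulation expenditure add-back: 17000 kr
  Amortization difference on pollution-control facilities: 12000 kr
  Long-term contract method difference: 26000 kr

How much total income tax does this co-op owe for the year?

12300 kr

Shadow minimum tax:
  Adjusted income: 82000 kr + 17000 kr + 12000 kr + 26000 kr = 137000 kr
  Less exemption 116000 kr → base 21000 kr
  21000 kr × 16% = 3360 kr

Standard income tax:
  82000 kr × 15% = 12300 kr

12300 kr > 3360 kr, so the standard income tax governs.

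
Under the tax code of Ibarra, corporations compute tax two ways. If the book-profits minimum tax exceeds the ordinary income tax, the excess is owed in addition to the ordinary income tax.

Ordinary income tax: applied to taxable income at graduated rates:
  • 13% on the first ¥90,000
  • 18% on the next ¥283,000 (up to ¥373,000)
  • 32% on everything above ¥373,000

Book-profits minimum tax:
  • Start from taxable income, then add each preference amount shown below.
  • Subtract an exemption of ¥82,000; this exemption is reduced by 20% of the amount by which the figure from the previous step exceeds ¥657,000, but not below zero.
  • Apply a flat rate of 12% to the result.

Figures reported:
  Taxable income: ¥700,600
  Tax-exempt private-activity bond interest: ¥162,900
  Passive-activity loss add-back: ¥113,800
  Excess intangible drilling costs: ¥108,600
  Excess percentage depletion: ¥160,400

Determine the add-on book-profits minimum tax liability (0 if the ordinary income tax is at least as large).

¥0

Ordinary income tax:
  ¥90,000 × 13% = ¥11,700
  ¥283,000 × 18% = ¥50,940
  ¥327,600 × 32% = ¥104,832
  → ¥167,472

Book-profits minimum tax:
  Adjusted income: ¥700,600 + ¥162,900 + ¥113,800 + ¥108,600 + ¥160,400 = ¥1,246,300
  Exemption: 20% × (¥1,246,300 − ¥657,000) = ¥117,860 ≥ ¥82,000, so the exemption is fully phased out
  Base: ¥1,246,300 − ¥0 = ¥1,246,300
  ¥1,246,300 × 12% = ¥149,556

¥149,556 ≤ ¥167,472, so no add-on is due.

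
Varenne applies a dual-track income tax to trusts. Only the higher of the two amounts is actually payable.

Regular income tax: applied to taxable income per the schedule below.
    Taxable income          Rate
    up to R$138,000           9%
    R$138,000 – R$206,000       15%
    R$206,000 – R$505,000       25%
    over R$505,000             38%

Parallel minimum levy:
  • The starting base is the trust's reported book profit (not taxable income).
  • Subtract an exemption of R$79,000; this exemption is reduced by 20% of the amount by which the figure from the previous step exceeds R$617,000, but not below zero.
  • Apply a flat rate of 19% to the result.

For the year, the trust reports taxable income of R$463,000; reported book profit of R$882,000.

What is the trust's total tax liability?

R$162,640

Parallel minimum levy:
  Base (reported book profit): R$882,000
  Exemption: R$79,000 − 20% × (R$882,000 − R$617,000) = R$79,000 − R$53,000 = R$26,000
  Base: R$882,000 − R$26,000 = R$856,000
  R$856,000 × 19% = R$162,640

Regular income tax:
  R$138,000 × 9% = R$12,420
  R$68,000 × 15% = R$10,200
  R$257,000 × 25% = R$64,250
  → R$86,870

R$162,640 > R$86,870, so the parallel minimum levy is the binding amount.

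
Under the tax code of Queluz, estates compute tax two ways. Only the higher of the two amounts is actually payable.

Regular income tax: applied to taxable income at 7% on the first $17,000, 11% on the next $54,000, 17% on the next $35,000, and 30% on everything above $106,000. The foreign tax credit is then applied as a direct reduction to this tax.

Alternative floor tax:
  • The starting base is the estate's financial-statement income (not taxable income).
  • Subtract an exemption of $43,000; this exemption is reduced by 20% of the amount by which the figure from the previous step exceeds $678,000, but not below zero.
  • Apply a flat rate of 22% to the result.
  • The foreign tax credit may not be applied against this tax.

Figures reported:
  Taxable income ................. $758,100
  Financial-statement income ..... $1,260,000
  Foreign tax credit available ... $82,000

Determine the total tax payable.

$277,200

Alternative floor tax:
  Base (financial-statement income): $1,260,000
  Exemption: 20% × ($1,260,000 − $678,000) = $116,400 ≥ $43,000, so the exemption is fully phased out
  Base: $1,260,000 − $0 = $1,260,000
  $1,260,000 × 22% = $277,200

Regular income tax:
  $17,000 × 7% = $1,190
  $54,000 × 11% = $5,940
  $35,000 × 17% = $5,950
  $652,100 × 30% = $195,630
  → $208,710
  Less foreign tax credit $82,000 → $126,710

$277,200 > $126,710, so the alternative floor tax is the binding amount.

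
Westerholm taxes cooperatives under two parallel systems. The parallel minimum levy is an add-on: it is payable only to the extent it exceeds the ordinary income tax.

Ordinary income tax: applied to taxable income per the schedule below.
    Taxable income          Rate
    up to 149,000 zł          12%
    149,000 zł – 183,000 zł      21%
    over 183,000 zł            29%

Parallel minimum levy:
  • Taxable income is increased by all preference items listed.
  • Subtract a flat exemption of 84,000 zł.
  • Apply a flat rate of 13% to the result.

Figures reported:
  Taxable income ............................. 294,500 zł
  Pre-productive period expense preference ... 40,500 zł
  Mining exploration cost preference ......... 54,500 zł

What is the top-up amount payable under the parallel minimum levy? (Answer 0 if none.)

Parallel minimum levy:
  Adjusted income: 294,500 zł + 40,500 zł + 54,500 zł = 389,500 zł
  Less exemption 84,000 zł → base 305,500 zł
  305,500 zł × 13% = 39,715 zł

Ordinary income tax:
  149,000 zł × 12% = 17,880 zł
  34,000 zł × 21% = 7,140 zł
  111,500 zł × 29% = 32,335 zł
  → 57,355 zł

39,715 zł ≤ 57,355 zł, so no add-on is due.

0 zł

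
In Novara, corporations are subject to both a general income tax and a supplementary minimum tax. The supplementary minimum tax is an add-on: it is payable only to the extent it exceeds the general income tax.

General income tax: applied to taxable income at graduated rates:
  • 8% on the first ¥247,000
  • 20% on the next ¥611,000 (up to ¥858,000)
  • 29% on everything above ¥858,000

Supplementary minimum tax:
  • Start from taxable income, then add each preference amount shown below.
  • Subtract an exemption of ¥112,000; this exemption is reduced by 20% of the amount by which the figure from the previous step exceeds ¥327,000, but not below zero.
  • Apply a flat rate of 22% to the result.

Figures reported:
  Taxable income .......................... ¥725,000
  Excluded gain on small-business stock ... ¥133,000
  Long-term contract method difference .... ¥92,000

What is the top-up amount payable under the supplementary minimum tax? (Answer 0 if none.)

¥93,640

Supplementary minimum tax:
  Adjusted income: ¥725,000 + ¥133,000 + ¥92,000 = ¥950,000
  Exemption: 20% × (¥950,000 − ¥327,000) = ¥124,600 ≥ ¥112,000, so the exemption is fully phased out
  Base: ¥950,000 − ¥0 = ¥950,000
  ¥950,000 × 22% = ¥209,000

General income tax:
  ¥247,000 × 8% = ¥19,760
  ¥478,000 × 20% = ¥95,600
  → ¥115,360

Excess of supplementary minimum tax over general income tax: ¥209,000 − ¥115,360 = ¥93,640.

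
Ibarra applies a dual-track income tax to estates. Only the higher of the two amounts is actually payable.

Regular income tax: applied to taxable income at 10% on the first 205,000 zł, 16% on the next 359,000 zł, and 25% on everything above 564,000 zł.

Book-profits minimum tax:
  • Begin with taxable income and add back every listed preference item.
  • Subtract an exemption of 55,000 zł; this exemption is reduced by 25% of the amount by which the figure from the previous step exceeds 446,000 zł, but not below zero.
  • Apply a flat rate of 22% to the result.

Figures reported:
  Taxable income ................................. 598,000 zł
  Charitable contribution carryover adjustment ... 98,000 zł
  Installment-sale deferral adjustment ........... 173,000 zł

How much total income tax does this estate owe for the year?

Book-profits minimum tax:
  Adjusted income: 598,000 zł + 98,000 zł + 173,000 zł = 869,000 zł
  Exemption: 25% × (869,000 zł − 446,000 zł) = 105,750 zł ≥ 55,000 zł, so the exemption is fully phased out
  Base: 869,000 zł − 0 zł = 869,000 zł
  869,000 zł × 22% = 191,180 zł

Regular income tax:
  205,000 zł × 10% = 20,500 zł
  359,000 zł × 16% = 57,440 zł
  34,000 zł × 25% = 8,500 zł
  → 86,440 zł

191,180 zł > 86,440 zł, so the book-profits minimum tax is the binding amount.

191,180 zł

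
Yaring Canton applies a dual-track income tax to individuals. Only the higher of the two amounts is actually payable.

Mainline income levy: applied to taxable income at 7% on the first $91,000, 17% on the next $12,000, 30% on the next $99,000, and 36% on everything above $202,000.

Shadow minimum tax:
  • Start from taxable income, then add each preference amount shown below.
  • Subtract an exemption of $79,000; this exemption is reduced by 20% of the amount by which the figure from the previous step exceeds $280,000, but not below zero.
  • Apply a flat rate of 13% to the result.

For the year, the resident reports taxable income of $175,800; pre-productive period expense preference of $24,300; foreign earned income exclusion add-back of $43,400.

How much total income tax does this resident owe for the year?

$30,250

Mainline income levy:
  $91,000 × 7% = $6,370
  $12,000 × 17% = $2,040
  $72,800 × 30% = $21,840
  → $30,250

Shadow minimum tax:
  Adjusted income: $175,800 + $24,300 + $43,400 = $243,500
  Exemption: $243,500 ≤ $280,000, so full $79,000 applies
  Base: $243,500 − $79,000 = $164,500
  $164,500 × 13% = $21,385

$30,250 > $21,385, so the mainline income levy governs.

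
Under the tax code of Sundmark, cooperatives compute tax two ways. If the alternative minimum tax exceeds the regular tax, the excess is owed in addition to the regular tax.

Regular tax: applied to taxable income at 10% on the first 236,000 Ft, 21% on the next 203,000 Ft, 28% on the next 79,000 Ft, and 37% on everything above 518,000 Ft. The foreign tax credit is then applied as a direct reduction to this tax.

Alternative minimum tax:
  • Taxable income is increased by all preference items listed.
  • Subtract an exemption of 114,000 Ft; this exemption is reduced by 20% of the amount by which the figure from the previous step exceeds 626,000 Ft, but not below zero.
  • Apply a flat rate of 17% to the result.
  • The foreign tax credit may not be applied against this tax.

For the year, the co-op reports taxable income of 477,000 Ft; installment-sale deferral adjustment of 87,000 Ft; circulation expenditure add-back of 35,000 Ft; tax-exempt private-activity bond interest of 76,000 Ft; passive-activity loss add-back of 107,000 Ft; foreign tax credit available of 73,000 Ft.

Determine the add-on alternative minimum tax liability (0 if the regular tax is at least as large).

114,994 Ft

Regular tax:
  236,000 Ft × 10% = 23,600 Ft
  203,000 Ft × 21% = 42,630 Ft
  38,000 Ft × 28% = 10,640 Ft
  → 76,870 Ft
  Less foreign tax credit 73,000 Ft → 3,870 Ft

Alternative minimum tax:
  Adjusted income: 477,000 Ft + 87,000 Ft + 35,000 Ft + 76,000 Ft + 107,000 Ft = 782,000 Ft
  Exemption: 114,000 Ft − 20% × (782,000 Ft − 626,000 Ft) = 114,000 Ft − 31,200 Ft = 82,800 Ft
  Base: 782,000 Ft − 82,800 Ft = 699,200 Ft
  699,200 Ft × 17% = 118,864 Ft

Excess of alternative minimum tax over regular tax: 118,864 Ft − 3,870 Ft = 114,994 Ft.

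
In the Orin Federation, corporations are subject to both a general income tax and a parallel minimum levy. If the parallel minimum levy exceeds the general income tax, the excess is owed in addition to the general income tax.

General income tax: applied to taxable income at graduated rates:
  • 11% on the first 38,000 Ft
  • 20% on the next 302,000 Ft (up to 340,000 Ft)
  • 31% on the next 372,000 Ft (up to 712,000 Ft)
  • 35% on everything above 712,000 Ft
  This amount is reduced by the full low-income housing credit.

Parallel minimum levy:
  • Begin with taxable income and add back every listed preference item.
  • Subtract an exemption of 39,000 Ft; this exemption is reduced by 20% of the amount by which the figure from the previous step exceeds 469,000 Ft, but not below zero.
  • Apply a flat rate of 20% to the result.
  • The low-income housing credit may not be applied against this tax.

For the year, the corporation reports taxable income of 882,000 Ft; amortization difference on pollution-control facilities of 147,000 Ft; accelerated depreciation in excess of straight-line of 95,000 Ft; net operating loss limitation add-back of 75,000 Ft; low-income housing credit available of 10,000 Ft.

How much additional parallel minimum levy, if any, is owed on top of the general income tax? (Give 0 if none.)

10,400 Ft

Parallel minimum levy:
  Adjusted income: 882,000 Ft + 147,000 Ft + 95,000 Ft + 75,000 Ft = 1,199,000 Ft
  Exemption: 20% × (1,199,000 Ft − 469,000 Ft) = 146,000 Ft ≥ 39,000 Ft, so the exemption is fully phased out
  Base: 1,199,000 Ft − 0 Ft = 1,199,000 Ft
  1,199,000 Ft × 20% = 239,800 Ft

General income tax:
  38,000 Ft × 11% = 4,180 Ft
  302,000 Ft × 20% = 60,400 Ft
  372,000 Ft × 31% = 115,320 Ft
  170,000 Ft × 35% = 59,500 Ft
  → 239,400 Ft
  Less low-income housing credit 10,000 Ft → 229,400 Ft

Excess of parallel minimum levy over general income tax: 239,800 Ft − 229,400 Ft = 10,400 Ft.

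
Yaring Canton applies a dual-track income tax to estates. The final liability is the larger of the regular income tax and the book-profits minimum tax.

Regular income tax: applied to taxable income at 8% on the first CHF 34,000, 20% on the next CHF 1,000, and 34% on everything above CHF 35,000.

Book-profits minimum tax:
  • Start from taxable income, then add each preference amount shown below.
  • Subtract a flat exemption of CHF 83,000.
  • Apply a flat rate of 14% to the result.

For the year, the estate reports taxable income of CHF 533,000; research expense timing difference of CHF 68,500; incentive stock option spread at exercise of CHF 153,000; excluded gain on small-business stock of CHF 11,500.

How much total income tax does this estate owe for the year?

CHF 172,240

Book-profits minimum tax:
  Adjusted income: CHF 533,000 + CHF 68,500 + CHF 153,000 + CHF 11,500 = CHF 766,000
  Less exemption CHF 83,000 → base CHF 683,000
  CHF 683,000 × 14% = CHF 95,620

Regular income tax:
  CHF 34,000 × 8% = CHF 2,720
  CHF 1,000 × 20% = CHF 200
  CHF 498,000 × 34% = CHF 169,320
  → CHF 172,240

CHF 172,240 > CHF 95,620, so the regular income tax governs.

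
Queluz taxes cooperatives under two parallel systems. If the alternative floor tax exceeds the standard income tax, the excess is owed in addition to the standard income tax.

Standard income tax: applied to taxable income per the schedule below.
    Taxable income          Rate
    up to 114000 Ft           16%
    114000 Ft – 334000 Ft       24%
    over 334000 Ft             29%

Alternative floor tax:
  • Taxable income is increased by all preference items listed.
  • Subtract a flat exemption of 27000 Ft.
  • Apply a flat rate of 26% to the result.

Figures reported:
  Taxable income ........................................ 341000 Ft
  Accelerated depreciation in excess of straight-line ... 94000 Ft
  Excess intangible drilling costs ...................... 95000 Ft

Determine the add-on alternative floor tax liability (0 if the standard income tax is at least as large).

Standard income tax:
  114000 Ft × 16% = 18240 Ft
  220000 Ft × 24% = 52800 Ft
  7000 Ft × 29% = 2030 Ft
  → 73070 Ft

Alternative floor tax:
  Adjusted income: 341000 Ft + 94000 Ft + 95000 Ft = 530000 Ft
  Less exemption 27000 Ft → base 503000 Ft
  503000 Ft × 26% = 130780 Ft

Excess of alternative floor tax over standard income tax: 130780 Ft − 73070 Ft = 57710 Ft.

57710 Ft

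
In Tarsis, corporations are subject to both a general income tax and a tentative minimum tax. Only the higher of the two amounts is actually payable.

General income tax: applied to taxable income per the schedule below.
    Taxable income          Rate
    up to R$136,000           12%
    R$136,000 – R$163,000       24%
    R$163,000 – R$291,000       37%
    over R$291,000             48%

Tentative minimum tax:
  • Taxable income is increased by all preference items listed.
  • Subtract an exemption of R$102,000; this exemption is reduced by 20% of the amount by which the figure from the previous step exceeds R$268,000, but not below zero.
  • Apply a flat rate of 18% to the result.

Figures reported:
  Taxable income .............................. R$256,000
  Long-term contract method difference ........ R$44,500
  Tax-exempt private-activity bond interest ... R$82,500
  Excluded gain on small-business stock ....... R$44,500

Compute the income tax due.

R$64,332

Tentative minimum tax:
  Adjusted income: R$256,000 + R$44,500 + R$82,500 + R$44,500 = R$427,500
  Exemption: R$102,000 − 20% × (R$427,500 − R$268,000) = R$102,000 − R$31,900 = R$70,100
  Base: R$427,500 − R$70,100 = R$357,400
  R$357,400 × 18% = R$64,332

General income tax:
  R$136,000 × 12% = R$16,320
  R$27,000 × 24% = R$6,480
  R$93,000 × 37% = R$34,410
  → R$57,210

R$64,332 > R$57,210, so the tentative minimum tax is the binding amount.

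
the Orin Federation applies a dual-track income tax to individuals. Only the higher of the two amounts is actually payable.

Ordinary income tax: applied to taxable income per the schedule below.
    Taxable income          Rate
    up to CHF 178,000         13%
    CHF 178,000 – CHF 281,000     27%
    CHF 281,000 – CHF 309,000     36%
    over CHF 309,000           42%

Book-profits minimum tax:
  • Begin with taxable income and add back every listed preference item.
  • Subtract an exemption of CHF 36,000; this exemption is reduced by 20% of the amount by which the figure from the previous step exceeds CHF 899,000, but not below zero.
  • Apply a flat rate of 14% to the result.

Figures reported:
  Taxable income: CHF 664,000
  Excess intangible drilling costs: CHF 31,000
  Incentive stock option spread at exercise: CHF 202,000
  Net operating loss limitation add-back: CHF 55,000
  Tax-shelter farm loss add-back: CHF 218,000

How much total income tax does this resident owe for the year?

CHF 210,130

Book-profits minimum tax:
  Adjusted income: CHF 664,000 + CHF 31,000 + CHF 202,000 + CHF 55,000 + CHF 218,000 = CHF 1,170,000
  Exemption: 20% × (CHF 1,170,000 − CHF 899,000) = CHF 54,200 ≥ CHF 36,000, so the exemption is fully phased out
  Base: CHF 1,170,000 − CHF 0 = CHF 1,170,000
  CHF 1,170,000 × 14% = CHF 163,800

Ordinary income tax:
  CHF 178,000 × 13% = CHF 23,140
  CHF 103,000 × 27% = CHF 27,810
  CHF 28,000 × 36% = CHF 10,080
  CHF 355,000 × 42% = CHF 149,100
  → CHF 210,130

CHF 210,130 > CHF 163,800, so the ordinary income tax governs.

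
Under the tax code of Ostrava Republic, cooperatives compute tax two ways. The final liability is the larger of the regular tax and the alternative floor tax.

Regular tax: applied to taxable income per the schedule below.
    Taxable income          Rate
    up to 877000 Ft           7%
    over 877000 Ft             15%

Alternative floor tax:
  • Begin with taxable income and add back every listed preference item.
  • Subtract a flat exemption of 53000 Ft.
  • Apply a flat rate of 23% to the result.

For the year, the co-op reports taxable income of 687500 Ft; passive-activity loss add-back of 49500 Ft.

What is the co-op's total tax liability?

Alternative floor tax:
  Adjusted income: 687500 Ft + 49500 Ft = 737000 Ft
  Less exemption 53000 Ft → base 684000 Ft
  684000 Ft × 23% = 157320 Ft

Regular tax:
  687500 Ft × 7% = 48125 Ft

157320 Ft > 48125 Ft, so the alternative floor tax is the binding amount.

157320 Ft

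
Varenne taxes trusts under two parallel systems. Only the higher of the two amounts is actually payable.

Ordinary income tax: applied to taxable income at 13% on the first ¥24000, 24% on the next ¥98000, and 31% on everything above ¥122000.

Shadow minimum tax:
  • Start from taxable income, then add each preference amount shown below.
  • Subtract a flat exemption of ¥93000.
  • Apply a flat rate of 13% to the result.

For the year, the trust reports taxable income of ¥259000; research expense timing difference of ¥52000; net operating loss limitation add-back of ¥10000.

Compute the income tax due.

¥69110

Shadow minimum tax:
  Adjusted income: ¥259000 + ¥52000 + ¥10000 = ¥321000
  Less exemption ¥93000 → base ¥228000
  ¥228000 × 13% = ¥29640

Ordinary income tax:
  ¥24000 × 13% = ¥3120
  ¥98000 × 24% = ¥23520
  ¥137000 × 31% = ¥42470
  → ¥69110

¥69110 > ¥29640, so the ordinary income tax governs.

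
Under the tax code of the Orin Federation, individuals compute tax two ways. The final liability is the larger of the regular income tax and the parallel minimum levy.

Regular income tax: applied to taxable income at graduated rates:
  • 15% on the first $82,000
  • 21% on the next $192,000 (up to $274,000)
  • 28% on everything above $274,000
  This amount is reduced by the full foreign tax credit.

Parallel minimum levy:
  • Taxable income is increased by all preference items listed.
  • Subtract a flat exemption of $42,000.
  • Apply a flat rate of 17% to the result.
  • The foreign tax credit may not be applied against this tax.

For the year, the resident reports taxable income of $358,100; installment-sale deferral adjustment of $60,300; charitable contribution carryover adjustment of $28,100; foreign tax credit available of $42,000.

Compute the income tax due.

$68,765

Regular income tax:
  $82,000 × 15% = $12,300
  $192,000 × 21% = $40,320
  $84,100 × 28% = $23,548
  → $76,168
  Less foreign tax credit $42,000 → $34,168

Parallel minimum levy:
  Adjusted income: $358,100 + $60,300 + $28,100 = $446,500
  Less exemption $42,000 → base $404,500
  $404,500 × 17% = $68,765

$68,765 > $34,168, so the parallel minimum levy is the binding amount.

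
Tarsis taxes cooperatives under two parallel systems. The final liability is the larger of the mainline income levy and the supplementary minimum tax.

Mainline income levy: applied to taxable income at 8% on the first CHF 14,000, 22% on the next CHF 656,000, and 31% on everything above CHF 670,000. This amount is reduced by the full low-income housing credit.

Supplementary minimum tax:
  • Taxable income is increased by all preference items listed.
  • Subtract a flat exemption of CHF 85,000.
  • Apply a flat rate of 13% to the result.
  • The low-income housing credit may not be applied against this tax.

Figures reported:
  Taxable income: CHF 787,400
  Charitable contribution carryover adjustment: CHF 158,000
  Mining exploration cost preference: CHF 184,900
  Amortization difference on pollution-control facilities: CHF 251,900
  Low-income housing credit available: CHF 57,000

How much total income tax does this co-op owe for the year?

Supplementary minimum tax:
  Adjusted income: CHF 787,400 + CHF 158,000 + CHF 184,900 + CHF 251,900 = CHF 1,382,200
  Less exemption CHF 85,000 → base CHF 1,297,200
  CHF 1,297,200 × 13% = CHF 168,636

Mainline income levy:
  CHF 14,000 × 8% = CHF 1,120
  CHF 656,000 × 22% = CHF 144,320
  CHF 117,400 × 31% = CHF 36,394
  → CHF 181,834
  Less low-income housing credit CHF 57,000 → CHF 124,834

CHF 168,636 > CHF 124,834, so the supplementary minimum tax is the binding amount.

CHF 168,636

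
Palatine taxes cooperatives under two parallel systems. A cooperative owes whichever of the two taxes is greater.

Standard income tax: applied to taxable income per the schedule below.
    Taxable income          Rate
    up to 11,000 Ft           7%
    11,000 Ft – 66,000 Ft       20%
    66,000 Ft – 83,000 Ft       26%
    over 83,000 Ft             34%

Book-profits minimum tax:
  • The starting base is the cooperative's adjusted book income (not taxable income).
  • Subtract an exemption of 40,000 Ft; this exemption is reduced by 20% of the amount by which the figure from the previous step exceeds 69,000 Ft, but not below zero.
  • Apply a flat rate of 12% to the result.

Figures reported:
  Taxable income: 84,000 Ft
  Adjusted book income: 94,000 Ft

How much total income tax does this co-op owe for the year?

Book-profits minimum tax:
  Base (adjusted book income): 94,000 Ft
  Exemption: 40,000 Ft − 20% × (94,000 Ft − 69,000 Ft) = 40,000 Ft − 5,000 Ft = 35,000 Ft
  Base: 94,000 Ft − 35,000 Ft = 59,000 Ft
  59,000 Ft × 12% = 7,080 Ft

Standard income tax:
  11,000 Ft × 7% = 770 Ft
  55,000 Ft × 20% = 11,000 Ft
  17,000 Ft × 26% = 4,420 Ft
  1,000 Ft × 34% = 340 Ft
  → 16,530 Ft

16,530 Ft > 7,080 Ft, so the standard income tax governs.

16,530 Ft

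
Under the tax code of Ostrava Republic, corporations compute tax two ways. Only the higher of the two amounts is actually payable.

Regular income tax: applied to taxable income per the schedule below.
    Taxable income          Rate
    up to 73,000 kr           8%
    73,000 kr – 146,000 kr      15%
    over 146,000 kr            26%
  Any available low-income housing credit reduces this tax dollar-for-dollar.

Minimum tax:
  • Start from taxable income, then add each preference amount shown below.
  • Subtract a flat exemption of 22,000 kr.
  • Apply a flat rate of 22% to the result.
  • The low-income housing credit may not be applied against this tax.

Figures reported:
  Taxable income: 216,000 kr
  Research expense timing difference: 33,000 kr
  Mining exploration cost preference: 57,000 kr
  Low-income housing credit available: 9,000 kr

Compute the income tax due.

62,480 kr

Regular income tax:
  73,000 kr × 8% = 5,840 kr
  73,000 kr × 15% = 10,950 kr
  70,000 kr × 26% = 18,200 kr
  → 34,990 kr
  Less low-income housing credit 9,000 kr → 25,990 kr

Minimum tax:
  Adjusted income: 216,000 kr + 33,000 kr + 57,000 kr = 306,000 kr
  Less exemption 22,000 kr → base 284,000 kr
  284,000 kr × 22% = 62,480 kr

62,480 kr > 25,990 kr, so the minimum tax is the binding amount.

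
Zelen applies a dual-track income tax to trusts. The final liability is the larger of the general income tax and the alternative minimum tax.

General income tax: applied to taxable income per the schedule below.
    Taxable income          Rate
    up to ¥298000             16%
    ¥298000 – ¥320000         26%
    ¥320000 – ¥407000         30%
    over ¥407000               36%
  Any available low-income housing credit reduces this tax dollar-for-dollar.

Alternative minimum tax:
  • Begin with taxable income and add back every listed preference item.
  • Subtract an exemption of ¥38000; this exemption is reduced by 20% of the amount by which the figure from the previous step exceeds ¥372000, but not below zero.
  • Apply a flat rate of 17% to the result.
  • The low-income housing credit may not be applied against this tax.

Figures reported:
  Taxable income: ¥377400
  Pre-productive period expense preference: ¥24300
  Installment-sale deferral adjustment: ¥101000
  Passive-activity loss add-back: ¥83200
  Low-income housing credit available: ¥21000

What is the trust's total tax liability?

¥99603

General income tax:
  ¥298000 × 16% = ¥47680
  ¥22000 × 26% = ¥5720
  ¥57400 × 30% = ¥17220
  → ¥70620
  Less low-income housing credit ¥21000 → ¥49620

Alternative minimum tax:
  Adjusted income: ¥377400 + ¥24300 + ¥101000 + ¥83200 = ¥585900
  Exemption: 20% × (¥585900 − ¥372000) = ¥42780 ≥ ¥38000, so the exemption is fully phased out
  Base: ¥585900 − ¥0 = ¥585900
  ¥585900 × 17% = ¥99603

¥99603 > ¥49620, so the alternative minimum tax is the binding amount.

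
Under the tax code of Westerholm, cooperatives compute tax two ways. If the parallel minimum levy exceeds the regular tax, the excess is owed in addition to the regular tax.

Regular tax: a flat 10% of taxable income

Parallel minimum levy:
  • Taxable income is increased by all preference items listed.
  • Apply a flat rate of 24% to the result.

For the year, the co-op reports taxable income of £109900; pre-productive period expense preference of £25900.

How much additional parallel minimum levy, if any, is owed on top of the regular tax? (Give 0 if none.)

Regular tax:
  £109900 × 10% = £10990

Parallel minimum levy:
  Adjusted income: £109900 + £25900 = £135800
  £135800 × 24% = £32592

Excess of parallel minimum levy over regular tax: £32592 − £10990 = £21602.

£21602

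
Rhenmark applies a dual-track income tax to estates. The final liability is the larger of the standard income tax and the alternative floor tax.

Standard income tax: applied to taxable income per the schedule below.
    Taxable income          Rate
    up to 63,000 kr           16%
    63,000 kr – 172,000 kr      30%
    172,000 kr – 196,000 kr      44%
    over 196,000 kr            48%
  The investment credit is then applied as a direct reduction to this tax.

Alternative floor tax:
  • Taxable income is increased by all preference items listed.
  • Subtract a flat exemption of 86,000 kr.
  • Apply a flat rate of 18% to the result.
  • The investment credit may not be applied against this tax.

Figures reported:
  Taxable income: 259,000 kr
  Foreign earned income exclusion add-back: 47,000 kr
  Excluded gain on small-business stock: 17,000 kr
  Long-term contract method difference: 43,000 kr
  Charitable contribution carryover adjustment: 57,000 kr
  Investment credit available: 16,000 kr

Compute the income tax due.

67,580 kr

Standard income tax:
  63,000 kr × 16% = 10,080 kr
  109,000 kr × 30% = 32,700 kr
  24,000 kr × 44% = 10,560 kr
  63,000 kr × 48% = 30,240 kr
  → 83,580 kr
  Less investment credit 16,000 kr → 67,580 kr

Alternative floor tax:
  Adjusted income: 259,000 kr + 47,000 kr + 17,000 kr + 43,000 kr + 57,000 kr = 423,000 kr
  Less exemption 86,000 kr → base 337,000 kr
  337,000 kr × 18% = 60,660 kr

67,580 kr > 60,660 kr, so the standard income tax governs.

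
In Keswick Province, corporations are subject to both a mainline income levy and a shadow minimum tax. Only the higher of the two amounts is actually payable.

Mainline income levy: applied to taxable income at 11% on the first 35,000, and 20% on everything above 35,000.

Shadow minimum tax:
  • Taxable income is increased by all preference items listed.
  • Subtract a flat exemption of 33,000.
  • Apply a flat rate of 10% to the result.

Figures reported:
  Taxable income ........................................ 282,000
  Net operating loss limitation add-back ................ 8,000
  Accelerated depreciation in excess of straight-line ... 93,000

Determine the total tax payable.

Mainline income levy:
  35,000 × 11% = 3,850
  247,000 × 20% = 49,400
  → 53,250

Shadow minimum tax:
  Adjusted income: 282,000 + 8,000 + 93,000 = 383,000
  Less exemption 33,000 → base 350,000
  350,000 × 10% = 35,000

53,250 > 35,000, so the mainline income levy governs.

53,250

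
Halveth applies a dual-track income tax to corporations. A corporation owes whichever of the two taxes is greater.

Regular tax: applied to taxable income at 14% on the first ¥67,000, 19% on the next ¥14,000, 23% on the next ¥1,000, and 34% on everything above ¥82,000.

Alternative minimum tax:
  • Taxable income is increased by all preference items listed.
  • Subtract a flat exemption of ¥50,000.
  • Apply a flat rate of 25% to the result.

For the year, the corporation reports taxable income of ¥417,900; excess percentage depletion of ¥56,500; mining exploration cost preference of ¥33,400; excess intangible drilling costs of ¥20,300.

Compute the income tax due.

Alternative minimum tax:
  Adjusted income: ¥417,900 + ¥56,500 + ¥33,400 + ¥20,300 = ¥528,100
  Less exemption ¥50,000 → base ¥478,100
  ¥478,100 × 25% = ¥119,525

Regular tax:
  ¥67,000 × 14% = ¥9,380
  ¥14,000 × 19% = ¥2,660
  ¥1,000 × 23% = ¥230
  ¥335,900 × 34% = ¥114,206
  → ¥126,476

¥126,476 > ¥119,525, so the regular tax governs.

¥126,476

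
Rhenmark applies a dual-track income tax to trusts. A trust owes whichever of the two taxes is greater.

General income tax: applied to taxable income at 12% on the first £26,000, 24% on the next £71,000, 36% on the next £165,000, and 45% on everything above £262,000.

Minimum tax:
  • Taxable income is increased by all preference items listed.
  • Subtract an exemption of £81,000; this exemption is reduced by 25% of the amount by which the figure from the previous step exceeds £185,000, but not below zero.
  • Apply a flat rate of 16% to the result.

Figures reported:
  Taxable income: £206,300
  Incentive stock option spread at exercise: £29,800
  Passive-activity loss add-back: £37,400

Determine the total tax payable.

Minimum tax:
  Adjusted income: £206,300 + £29,800 + £37,400 = £273,500
  Exemption: £81,000 − 25% × (£273,500 − £185,000) = £81,000 − £22,125 = £58,875
  Base: £273,500 − £58,875 = £214,625
  £214,625 × 16% = £34,340

General income tax:
  £26,000 × 12% = £3,120
  £71,000 × 24% = £17,040
  £109,300 × 36% = £39,348
  → £59,508

£59,508 > £34,340, so the general income tax governs.

£59,508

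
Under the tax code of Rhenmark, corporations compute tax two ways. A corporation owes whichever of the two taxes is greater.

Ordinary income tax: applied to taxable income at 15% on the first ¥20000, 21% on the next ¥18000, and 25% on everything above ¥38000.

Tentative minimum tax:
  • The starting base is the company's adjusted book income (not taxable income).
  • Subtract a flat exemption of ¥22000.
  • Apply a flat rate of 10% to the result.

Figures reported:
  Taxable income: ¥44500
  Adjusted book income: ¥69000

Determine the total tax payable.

¥8405

Ordinary income tax:
  ¥20000 × 15% = ¥3000
  ¥18000 × 21% = ¥3780
  ¥6500 × 25% = ¥1625
  → ¥8405

Tentative minimum tax:
  Base (adjusted book income): ¥69000
  Less exemption ¥22000 → base ¥47000
  ¥47000 × 10% = ¥4700

¥8405 > ¥4700, so the ordinary income tax governs.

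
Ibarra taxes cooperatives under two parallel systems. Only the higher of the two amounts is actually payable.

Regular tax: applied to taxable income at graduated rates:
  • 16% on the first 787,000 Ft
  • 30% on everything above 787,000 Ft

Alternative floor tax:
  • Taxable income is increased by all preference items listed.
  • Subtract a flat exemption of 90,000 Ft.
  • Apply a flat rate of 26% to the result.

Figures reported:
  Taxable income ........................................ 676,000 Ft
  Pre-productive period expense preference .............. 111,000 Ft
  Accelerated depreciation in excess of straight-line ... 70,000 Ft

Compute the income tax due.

Alternative floor tax:
  Adjusted income: 676,000 Ft + 111,000 Ft + 70,000 Ft = 857,000 Ft
  Less exemption 90,000 Ft → base 767,000 Ft
  767,000 Ft × 26% = 199,420 Ft

Regular tax:
  676,000 Ft × 16% = 108,160 Ft

199,420 Ft > 108,160 Ft, so the alternative floor tax is the binding amount.

199,420 Ft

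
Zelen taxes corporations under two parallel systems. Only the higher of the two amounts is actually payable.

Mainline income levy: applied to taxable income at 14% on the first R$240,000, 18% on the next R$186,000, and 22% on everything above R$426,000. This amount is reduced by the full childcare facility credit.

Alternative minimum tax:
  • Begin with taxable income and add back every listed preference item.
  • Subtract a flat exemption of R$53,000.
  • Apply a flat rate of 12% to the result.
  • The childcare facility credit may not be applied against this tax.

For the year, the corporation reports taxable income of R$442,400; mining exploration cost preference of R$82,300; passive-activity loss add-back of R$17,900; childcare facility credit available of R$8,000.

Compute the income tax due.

Mainline income levy:
  R$240,000 × 14% = R$33,600
  R$186,000 × 18% = R$33,480
  R$16,400 × 22% = R$3,608
  → R$70,688
  Less childcare facility credit R$8,000 → R$62,688

Alternative minimum tax:
  Adjusted income: R$442,400 + R$82,300 + R$17,900 = R$542,600
  Less exemption R$53,000 → base R$489,600
  R$489,600 × 12% = R$58,752

R$62,688 > R$58,752, so the mainline income levy governs.

R$62,688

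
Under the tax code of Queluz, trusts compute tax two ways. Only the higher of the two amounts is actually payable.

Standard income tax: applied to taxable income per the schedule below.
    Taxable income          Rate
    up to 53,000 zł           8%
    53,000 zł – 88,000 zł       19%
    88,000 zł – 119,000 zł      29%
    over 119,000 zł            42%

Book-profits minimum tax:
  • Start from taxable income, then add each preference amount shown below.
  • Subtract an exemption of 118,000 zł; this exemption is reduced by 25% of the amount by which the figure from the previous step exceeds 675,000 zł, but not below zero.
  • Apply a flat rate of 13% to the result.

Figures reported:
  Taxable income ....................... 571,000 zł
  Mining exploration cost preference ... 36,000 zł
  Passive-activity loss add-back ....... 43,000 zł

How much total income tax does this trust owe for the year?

209,720 zł

Book-profits minimum tax:
  Adjusted income: 571,000 zł + 36,000 zł + 43,000 zł = 650,000 zł
  Exemption: 650,000 zł ≤ 675,000 zł, so full 118,000 zł applies
  Base: 650,000 zł − 118,000 zł = 532,000 zł
  532,000 zł × 13% = 69,160 zł

Standard income tax:
  53,000 zł × 8% = 4,240 zł
  35,000 zł × 19% = 6,650 zł
  31,000 zł × 29% = 8,990 zł
  452,000 zł × 42% = 189,840 zł
  → 209,720 zł

209,720 zł > 69,160 zł, so the standard income tax governs.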